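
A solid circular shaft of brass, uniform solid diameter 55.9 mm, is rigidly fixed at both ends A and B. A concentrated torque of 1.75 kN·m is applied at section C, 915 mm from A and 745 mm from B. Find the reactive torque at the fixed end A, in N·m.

With uniform GJ and both ends fixed, compatibility θ_AC = θ_CB gives T_A·a = T_B·b, together with T_A + T_B = T₀.
T_A = T₀·b/(a+b) = 1750·745/1660 = 785.4 N·m; T_B = 964.6 N·m.

785 N·m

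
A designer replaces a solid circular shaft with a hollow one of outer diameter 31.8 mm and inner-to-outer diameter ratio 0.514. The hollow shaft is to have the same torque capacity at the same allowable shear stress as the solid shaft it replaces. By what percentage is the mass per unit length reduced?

22.8 %

Equal τ_max and T ⇒ the solid shaft needs d_s³ = d_o³(1−k⁴), so d_s = 31.8·(1−0.514⁴)^(1/3) = 31.04 mm.
Area ratio A_h/A_s = d_o²(1−k²)/d_s² = (1−k²)/(1−k⁴)^(2/3) = 0.7722.
Mass saving = 1 − 0.7722 = 22.8 %.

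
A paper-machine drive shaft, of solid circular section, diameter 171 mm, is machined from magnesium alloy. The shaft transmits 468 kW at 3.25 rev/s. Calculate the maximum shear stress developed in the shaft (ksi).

3.39 ksi

ω = 2π·3.25 = 20.42 rad/s, so T = P/ω = 468×10³ / 20.42 = 22920 N·m.
J = πd⁴/32 = π(0.171)⁴/32 = 8.394×10^-5 m⁴.
τ_max = T·r/J = 22920 × 0.0855 / 8.394×10^-5 = 2.334×10^7 Pa.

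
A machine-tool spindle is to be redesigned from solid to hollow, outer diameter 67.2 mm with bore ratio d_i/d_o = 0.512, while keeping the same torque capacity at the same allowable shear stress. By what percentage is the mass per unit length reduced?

22.6 %

Equal τ_max and T ⇒ the solid shaft needs d_s³ = d_o³(1−k⁴), so d_s = 67.2·(1−0.512⁴)^(1/3) = 65.62 mm.
Area ratio A_h/A_s = d_o²(1−k²)/d_s² = (1−k²)/(1−k⁴)^(2/3) = 0.7737.
Mass saving = 1 − 0.7737 = 22.6 %.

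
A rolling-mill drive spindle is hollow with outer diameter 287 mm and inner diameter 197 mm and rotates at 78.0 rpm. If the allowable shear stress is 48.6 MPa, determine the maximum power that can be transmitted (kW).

J = π(d_o⁴ − d_i⁴)/32 = π(0.287⁴ − 0.197⁴)/32 = 5.182×10^-4 m⁴.
T_max = τ_allow·J/r = 4.86×10^7 × 5.182×10^-4 / 0.143 = 175500 N·m.
ω = 2π·78.0/60 = 8.168 rad/s, so P_max = T_max·ω = 1.434×10^6 W.

1430 kW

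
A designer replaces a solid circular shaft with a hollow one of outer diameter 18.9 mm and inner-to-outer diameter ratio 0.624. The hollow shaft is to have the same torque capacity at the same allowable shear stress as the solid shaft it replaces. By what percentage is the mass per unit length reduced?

Equal τ_max and T ⇒ the solid shaft needs d_s³ = d_o³(1−k⁴), so d_s = 18.9·(1−0.624⁴)^(1/3) = 17.89 mm.
Area ratio A_h/A_s = d_o²(1−k²)/d_s² = (1−k²)/(1−k⁴)^(2/3) = 0.6814.
Mass saving = 1 − 0.6814 = 31.9 %.

31.9 %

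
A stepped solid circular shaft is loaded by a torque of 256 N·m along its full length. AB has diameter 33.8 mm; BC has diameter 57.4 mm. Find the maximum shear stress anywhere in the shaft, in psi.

Under the same torque, τ_max = 16T/(πd³) is largest where d is smallest — segment AB (d = 33.8 mm).
τ_max = 16·256.0/(π·(0.0338)³) = 3.376×10^7 Pa.

4900 psi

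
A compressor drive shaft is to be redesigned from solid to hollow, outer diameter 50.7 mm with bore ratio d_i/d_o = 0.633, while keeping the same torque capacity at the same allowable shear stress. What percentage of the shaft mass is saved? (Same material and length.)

32.7 %

Equal τ_max and T ⇒ the solid shaft needs d_s³ = d_o³(1−k⁴), so d_s = 50.7·(1−0.633⁴)^(1/3) = 47.83 mm.
Area ratio A_h/A_s = d_o²(1−k²)/d_s² = (1−k²)/(1−k⁴)^(2/3) = 0.6735.
Mass saving = 1 − 0.6735 = 32.7 %.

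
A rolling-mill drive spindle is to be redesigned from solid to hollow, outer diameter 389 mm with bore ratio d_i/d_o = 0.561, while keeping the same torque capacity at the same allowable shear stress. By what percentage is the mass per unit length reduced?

Equal τ_max and T ⇒ the solid shaft needs d_s³ = d_o³(1−k⁴), so d_s = 389·(1−0.561⁴)^(1/3) = 375.7 mm.
Area ratio A_h/A_s = d_o²(1−k²)/d_s² = (1−k²)/(1−k⁴)^(2/3) = 0.7346.
Mass saving = 1 − 0.7346 = 26.5 %.

26.5 %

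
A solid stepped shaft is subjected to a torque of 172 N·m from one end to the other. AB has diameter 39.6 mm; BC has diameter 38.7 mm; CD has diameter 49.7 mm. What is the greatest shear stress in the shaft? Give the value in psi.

Under the same torque, τ_max = 16T/(πd³) is largest where d is smallest — segment BC (d = 38.7 mm).
τ_max = 16·172.0/(π·(0.0387)³) = 1.511×10^7 Pa.

2190 psi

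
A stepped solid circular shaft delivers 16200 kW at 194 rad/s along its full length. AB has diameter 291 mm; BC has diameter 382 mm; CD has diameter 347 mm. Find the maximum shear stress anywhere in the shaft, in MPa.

ω = 194 rad/s, so T = P/ω = 16200×10³ / 194.0 = 83510 N·m.
Under the same torque, τ_max = 16T/(πd³) is largest where d is smallest — segment AB (d = 291 mm).
τ_max = 16·83510/(π·(0.291)³) = 1.726×10^7 Pa.

17.3 MPa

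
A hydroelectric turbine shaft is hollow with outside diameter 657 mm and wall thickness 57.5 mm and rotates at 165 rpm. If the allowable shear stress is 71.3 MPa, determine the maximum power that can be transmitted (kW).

J = π(d_o⁴ − d_i⁴)/32 = π(0.657⁴ − 0.542⁴)/32 = 9.820×10^-3 m⁴.
T_max = τ_allow·J/r = 7.13×10^7 × 9.820×10^-3 / 0.329 = 2.131e6 N·m.
ω = 2π·165/60 = 17.28 rad/s, so P_max = T_max·ω = 3.683×10^7 W.

36800 kW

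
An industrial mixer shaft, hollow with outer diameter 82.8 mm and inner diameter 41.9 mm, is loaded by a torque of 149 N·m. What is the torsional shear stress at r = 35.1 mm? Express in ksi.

0.176 ksi

J = π(d_o⁴ − d_i⁴)/32 = π(0.0828⁴ − 0.0419⁴)/32 = 4.312×10^-6 m⁴.
Shear stress varies linearly with radius: τ = T·r/J = 149.0 × 0.0351 / 4.312×10^-6 = 1.213×10^6 Pa.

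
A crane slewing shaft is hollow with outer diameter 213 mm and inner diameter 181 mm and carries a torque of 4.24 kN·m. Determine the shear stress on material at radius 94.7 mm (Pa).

J = π(d_o⁴ − d_i⁴)/32 = π(0.213⁴ − 0.181⁴)/32 = 9.671×10^-5 m⁴.
Shear stress varies linearly with radius: τ = T·r/J = 4240 × 0.0947 / 9.671×10^-5 = 4.152×10^6 Pa.

4.15e6 Pa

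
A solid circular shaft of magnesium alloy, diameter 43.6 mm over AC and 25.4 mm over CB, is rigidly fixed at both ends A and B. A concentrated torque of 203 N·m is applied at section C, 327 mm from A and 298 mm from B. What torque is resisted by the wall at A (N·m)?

180 N·m

Compatibility: T_A·a/J_AC = T_B·b/J_CB with T_A + T_B = T₀.
J_AC = 3.55×10^-7 m⁴, J_CB = 4.09×10^-8 m⁴, so T_A = T₀·(J_AC/a)/((J_AC/a)+(J_CB/b)) = 180.2 N·m, T_B = 22.78 N·m.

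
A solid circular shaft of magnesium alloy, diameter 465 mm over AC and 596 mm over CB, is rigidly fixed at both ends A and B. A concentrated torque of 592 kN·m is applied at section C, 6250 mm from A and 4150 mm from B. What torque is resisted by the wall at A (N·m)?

117000 N·m

Compatibility: T_A·a/J_AC = T_B·b/J_CB with T_A + T_B = T₀.
J_AC = 4.59×10^-3 m⁴, J_CB = 0.0124 m⁴, so T_A = T₀·(J_AC/a)/((J_AC/a)+(J_CB/b)) = 116900 N·m, T_B = 475100 N·m.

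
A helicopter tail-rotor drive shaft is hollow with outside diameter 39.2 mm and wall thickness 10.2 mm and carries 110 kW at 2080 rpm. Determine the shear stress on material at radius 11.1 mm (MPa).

ω = 2π·2080/60 = 217.8 rad/s, so T = P/ω = 110×10³ / 217.8 = 505.0 N·m.
J = π(d_o⁴ − d_i⁴)/32 = π(0.0392⁴ − 0.0188⁴)/32 = 2.196×10^-7 m⁴.
Shear stress varies linearly with radius: τ = T·r/J = 505.0 × 0.0111 / 2.196×10^-7 = 2.553×10^7 Pa.

25.5 MPa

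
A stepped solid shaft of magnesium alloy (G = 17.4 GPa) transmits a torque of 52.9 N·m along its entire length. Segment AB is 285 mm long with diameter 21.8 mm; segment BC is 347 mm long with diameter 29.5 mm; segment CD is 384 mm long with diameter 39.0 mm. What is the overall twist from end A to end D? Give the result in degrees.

J_AB = π(0.0218)⁴/32 = 2.22×10^-8 m⁴; J_BC = π(0.0295)⁴/32 = 7.44×10^-8 m⁴; J_CD = π(0.0390)⁴/32 = 2.27×10^-7 m⁴.
θ = (T/G)·Σ L_i/J_i = (52.90/17.4×10⁹)·(0.285/2.22×10^-8 + 0.347/7.44×10^-8 + 0.384/2.27×10^-7) = 0.05841 rad.

3.35°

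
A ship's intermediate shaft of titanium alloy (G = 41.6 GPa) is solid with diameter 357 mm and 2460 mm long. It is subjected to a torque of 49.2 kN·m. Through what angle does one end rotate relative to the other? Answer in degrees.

J = πd⁴/32 = π(0.357)⁴/32 = 1.595×10^-3 m⁴.
θ = T·L/(G·J) = 49200 × 2.46 / (41.6×10⁹ × 1.595×10^-3) = 1.824×10^-3 rad.

0.105°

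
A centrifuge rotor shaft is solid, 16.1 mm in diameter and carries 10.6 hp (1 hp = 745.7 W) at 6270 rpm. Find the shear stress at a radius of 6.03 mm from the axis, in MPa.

11.0 MPa

ω = 2π·6270/60 = 656.6 rad/s, so T = P/ω = 10.6×745.7 / 656.6 = 12.04 N·m.
J = πd⁴/32 = π(0.0161)⁴/32 = 6.596×10^-9 m⁴.
Shear stress varies linearly with radius: τ = T·r/J = 12.04 × 0.00603 / 6.596×10^-9 = 1.100×10^7 Pa.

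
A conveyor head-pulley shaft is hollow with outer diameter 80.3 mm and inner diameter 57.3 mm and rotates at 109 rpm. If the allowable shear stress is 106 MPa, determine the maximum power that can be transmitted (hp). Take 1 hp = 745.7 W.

J = π(d_o⁴ − d_i⁴)/32 = π(0.0803⁴ − 0.0573⁴)/32 = 3.024×10^-6 m⁴.
T_max = τ_allow·J/r = 1.06×10^8 × 3.024×10^-6 / 0.0401 = 7983 N·m.
ω = 2π·109/60 = 11.41 rad/s, so P_max = T_max·ω = 9.112×10^4 W.

122 hp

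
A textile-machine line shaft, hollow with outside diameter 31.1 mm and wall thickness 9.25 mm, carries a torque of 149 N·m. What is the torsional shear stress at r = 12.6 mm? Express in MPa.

J = π(d_o⁴ − d_i⁴)/32 = π(0.0311⁴ − 0.0126⁴)/32 = 8.937×10^-8 m⁴.
Shear stress varies linearly with radius: τ = T·r/J = 149.0 × 0.0126 / 8.937×10^-8 = 2.101×10^7 Pa.

21.0 MPa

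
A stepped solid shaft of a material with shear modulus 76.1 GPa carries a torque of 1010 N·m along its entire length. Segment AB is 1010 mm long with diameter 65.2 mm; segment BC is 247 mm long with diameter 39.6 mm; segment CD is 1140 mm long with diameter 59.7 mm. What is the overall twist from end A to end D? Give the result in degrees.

1.91°

J_AB = π(0.0652)⁴/32 = 1.77×10^-6 m⁴; J_BC = π(0.0396)⁴/32 = 2.41×10^-7 m⁴; J_CD = π(0.0597)⁴/32 = 1.25×10^-6 m⁴.
θ = (T/G)·Σ L_i/J_i = (1010/76.1×10⁹)·(1.01/1.77×10^-6 + 0.247/2.41×10^-7 + 1.14/1.25×10^-6) = 0.03327 rad.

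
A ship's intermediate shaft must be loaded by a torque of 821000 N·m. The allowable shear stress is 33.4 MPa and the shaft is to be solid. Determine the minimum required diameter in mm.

For a solid shaft τ_max = 16T/(πd³), so d = (16T/(π τ_allow))^(1/3) = (16·821000/(π·3.34×10^7))^(1/3) = 0.5003 m.

500 mm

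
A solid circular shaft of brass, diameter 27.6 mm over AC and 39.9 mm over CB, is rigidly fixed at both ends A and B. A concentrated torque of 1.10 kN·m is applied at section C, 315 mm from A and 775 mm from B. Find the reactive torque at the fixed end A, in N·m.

Compatibility: T_A·a/J_AC = T_B·b/J_CB with T_A + T_B = T₀.
J_AC = 5.70×10^-8 m⁴, J_CB = 2.49×10^-7 m⁴, so T_A = T₀·(J_AC/a)/((J_AC/a)+(J_CB/b)) = 396.4 N·m, T_B = 703.6 N·m.

396 N·m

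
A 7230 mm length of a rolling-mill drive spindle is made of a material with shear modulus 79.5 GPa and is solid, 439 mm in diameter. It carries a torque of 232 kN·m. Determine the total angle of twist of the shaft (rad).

0.00579 rad

J = πd⁴/32 = π(0.439)⁴/32 = 3.646×10^-3 m⁴.
θ = T·L/(G·J) = 232000 × 7.23 / (79.5×10⁹ × 3.646×10^-3) = 5.786×10^-3 rad.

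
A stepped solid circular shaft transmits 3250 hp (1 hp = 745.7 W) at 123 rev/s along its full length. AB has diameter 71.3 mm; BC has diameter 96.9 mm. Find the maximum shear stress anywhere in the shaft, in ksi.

6.39 ksi

ω = 2π·123 = 772.8 rad/s, so T = P/ω = 3250×745.7 / 772.8 = 3136 N·m.
Under the same torque, τ_max = 16T/(πd³) is largest where d is smallest — segment AB (d = 71.3 mm).
τ_max = 16·3136/(π·(0.0713)³) = 4.406×10^7 Pa.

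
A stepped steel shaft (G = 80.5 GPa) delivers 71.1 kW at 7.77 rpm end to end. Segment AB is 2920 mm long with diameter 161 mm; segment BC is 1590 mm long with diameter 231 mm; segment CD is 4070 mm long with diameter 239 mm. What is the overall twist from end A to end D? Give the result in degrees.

ω = 2π·7.77/60 = 0.8137 rad/s, so T = P/ω = 71.1×10³ / 0.8137 = 87380 N·m.
J_AB = π(0.161)⁴/32 = 6.60×10^-5 m⁴; J_BC = π(0.231)⁴/32 = 2.80×10^-4 m⁴; J_CD = π(0.239)⁴/32 = 3.20×10^-4 m⁴.
θ = (T/G)·Σ L_i/J_i = (87380/80.5×10⁹)·(2.92/6.60×10^-5 + 1.59/2.80×10^-4 + 4.07/3.20×10^-4) = 0.06802 rad.

3.90°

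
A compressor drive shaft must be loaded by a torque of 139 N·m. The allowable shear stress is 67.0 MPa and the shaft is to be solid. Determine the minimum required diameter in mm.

For a solid shaft τ_max = 16T/(πd³), so d = (16T/(π τ_allow))^(1/3) = (16·139.0/(π·6.70×10^7))^(1/3) = 0.02194 m.

21.9 mm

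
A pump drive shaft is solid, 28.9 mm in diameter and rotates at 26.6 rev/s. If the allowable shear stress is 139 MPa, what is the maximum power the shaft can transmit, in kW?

110 kW

J = πd⁴/32 = π(0.0289)⁴/32 = 6.848×10^-8 m⁴.
T_max = τ_allow·J/r = 1.39×10^8 × 6.848×10^-8 / 0.0144 = 658.8 N·m.
ω = 2π·26.6 = 167.1 rad/s, so P_max = T_max·ω = 1.101×10^5 W.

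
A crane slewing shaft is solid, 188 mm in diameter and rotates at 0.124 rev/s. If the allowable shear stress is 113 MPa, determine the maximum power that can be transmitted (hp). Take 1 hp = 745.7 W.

154 hp

J = πd⁴/32 = π(0.188)⁴/32 = 1.226×10^-4 m⁴.
T_max = τ_allow·J/r = 1.13×10^8 × 1.226×10^-4 / 0.0940 = 147400 N·m.
ω = 2π·0.124 = 0.7791 rad/s, so P_max = T_max·ω = 1.149×10^5 W.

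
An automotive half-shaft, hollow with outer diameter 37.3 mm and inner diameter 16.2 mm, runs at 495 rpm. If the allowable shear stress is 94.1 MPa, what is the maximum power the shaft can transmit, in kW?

J = π(d_o⁴ − d_i⁴)/32 = π(0.0373⁴ − 0.0162⁴)/32 = 1.833×10^-7 m⁴.
T_max = τ_allow·J/r = 9.41×10^7 × 1.833×10^-7 / 0.0186 = 924.7 N·m.
ω = 2π·495/60 = 51.84 rad/s, so P_max = T_max·ω = 4.793×10^4 W.

47.9 kW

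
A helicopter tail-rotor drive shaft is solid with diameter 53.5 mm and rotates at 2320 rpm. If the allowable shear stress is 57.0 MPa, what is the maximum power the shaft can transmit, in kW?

J = πd⁴/32 = π(0.0535)⁴/32 = 8.043×10^-7 m⁴.
T_max = τ_allow·J/r = 5.70×10^7 × 8.043×10^-7 / 0.0267 = 1714 N·m.
ω = 2π·2320/60 = 242.9 rad/s, so P_max = T_max·ω = 4.164×10^5 W.

416 kW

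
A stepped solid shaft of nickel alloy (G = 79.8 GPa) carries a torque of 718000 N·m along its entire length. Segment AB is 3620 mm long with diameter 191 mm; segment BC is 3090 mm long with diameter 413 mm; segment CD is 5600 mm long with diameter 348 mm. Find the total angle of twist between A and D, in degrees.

16.8°

J_AB = π(0.191)⁴/32 = 1.31×10^-4 m⁴; J_BC = π(0.413)⁴/32 = 2.86×10^-3 m⁴; J_CD = π(0.348)⁴/32 = 1.44×10^-3 m⁴.
θ = (T/G)·Σ L_i/J_i = (718000/79.8×10⁹)·(3.62/1.31×10^-4 + 3.09/2.86×10^-3 + 5.60/1.44×10^-3) = 0.2940 rad.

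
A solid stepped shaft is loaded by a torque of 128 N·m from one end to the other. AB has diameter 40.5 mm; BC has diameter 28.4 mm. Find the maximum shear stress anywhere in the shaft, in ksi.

4.13 ksi

Under the same torque, τ_max = 16T/(πd³) is largest where d is smallest — segment BC (d = 28.4 mm).
τ_max = 16·128.0/(π·(0.0284)³) = 2.846×10^7 Pa.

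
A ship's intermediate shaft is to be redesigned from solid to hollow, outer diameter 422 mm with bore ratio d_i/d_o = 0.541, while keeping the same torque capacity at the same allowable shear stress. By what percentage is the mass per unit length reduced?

Equal τ_max and T ⇒ the solid shaft needs d_s³ = d_o³(1−k⁴), so d_s = 422·(1−0.541⁴)^(1/3) = 409.6 mm.
Area ratio A_h/A_s = d_o²(1−k²)/d_s² = (1−k²)/(1−k⁴)^(2/3) = 0.7508.
Mass saving = 1 − 0.7508 = 24.9 %.

24.9 %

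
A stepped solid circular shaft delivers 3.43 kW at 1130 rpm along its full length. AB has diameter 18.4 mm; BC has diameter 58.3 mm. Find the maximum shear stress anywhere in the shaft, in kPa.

23700 kPa

ω = 2π·1130/60 = 118.3 rad/s, so T = P/ω = 3.43×10³ / 118.3 = 28.99 N·m.
Under the same torque, τ_max = 16T/(πd³) is largest where d is smallest — segment AB (d = 18.4 mm).
τ_max = 16·28.99/(π·(0.0184)³) = 2.370×10^7 Pa.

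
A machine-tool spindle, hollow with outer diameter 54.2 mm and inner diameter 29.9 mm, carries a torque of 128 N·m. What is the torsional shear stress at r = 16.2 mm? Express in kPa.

J = π(d_o⁴ − d_i⁴)/32 = π(0.0542⁴ − 0.0299⁴)/32 = 7.688×10^-7 m⁴.
Shear stress varies linearly with radius: τ = T·r/J = 128.0 × 0.0162 / 7.688×10^-7 = 2.697×10^6 Pa.

2700 kPa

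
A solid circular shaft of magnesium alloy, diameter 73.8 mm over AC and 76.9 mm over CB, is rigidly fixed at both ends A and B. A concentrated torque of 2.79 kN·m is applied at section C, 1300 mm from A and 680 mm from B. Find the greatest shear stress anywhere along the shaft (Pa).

2.16e7 Pa

Compatibility: T_A·a/J_AC = T_B·b/J_CB with T_A + T_B = T₀.
J_AC = 2.91×10^-6 m⁴, J_CB = 3.43×10^-6 m⁴, so T_A = T₀·(J_AC/a)/((J_AC/a)+(J_CB/b)) = 857.5 N·m, T_B = 1933 N·m.
τ in each portion: τ_AC = 1.09×10^7 Pa, τ_CB = 2.16×10^7 Pa; maximum is in CB.
τ_max = T_CB·r/J = 1933·0.0385/3.43×10^-6 = 2.164×10^7 Pa.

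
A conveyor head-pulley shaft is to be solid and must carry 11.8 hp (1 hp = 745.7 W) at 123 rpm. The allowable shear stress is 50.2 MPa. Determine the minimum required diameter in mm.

41.1 mm

ω = 2π·123/60 = 12.88 rad/s, so T = P/ω = 11.8×745.7 / 12.88 = 683.1 N·m.
For a solid shaft τ_max = 16T/(πd³), so d = (16T/(π τ_allow))^(1/3) = (16·683.1/(π·5.02×10^7))^(1/3) = 0.04108 m.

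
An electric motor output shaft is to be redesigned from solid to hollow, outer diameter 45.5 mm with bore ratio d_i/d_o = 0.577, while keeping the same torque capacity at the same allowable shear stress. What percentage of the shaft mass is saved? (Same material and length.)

27.9 %

Equal τ_max and T ⇒ the solid shaft needs d_s³ = d_o³(1−k⁴), so d_s = 45.5·(1−0.577⁴)^(1/3) = 43.75 mm.
Area ratio A_h/A_s = d_o²(1−k²)/d_s² = (1−k²)/(1−k⁴)^(2/3) = 0.7214.
Mass saving = 1 − 0.7214 = 27.9 %.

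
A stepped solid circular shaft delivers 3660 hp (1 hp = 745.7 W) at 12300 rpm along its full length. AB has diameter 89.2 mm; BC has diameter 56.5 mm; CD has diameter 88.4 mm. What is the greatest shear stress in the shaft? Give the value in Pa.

ω = 2π·12300/60 = 1288 rad/s, so T = P/ω = 3660×745.7 / 1288 = 2119 N·m.
Under the same torque, τ_max = 16T/(πd³) is largest where d is smallest — segment BC (d = 56.5 mm).
τ_max = 16·2119/(π·(0.0565)³) = 5.983×10^7 Pa.

5.98e7 Pa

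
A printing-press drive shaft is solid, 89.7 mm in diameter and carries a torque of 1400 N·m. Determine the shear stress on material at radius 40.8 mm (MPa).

J = πd⁴/32 = π(0.0897)⁴/32 = 6.356×10^-6 m⁴.
Shear stress varies linearly with radius: τ = T·r/J = 1400 × 0.0408 / 6.356×10^-6 = 8.987×10^6 Pa.

8.99 MPa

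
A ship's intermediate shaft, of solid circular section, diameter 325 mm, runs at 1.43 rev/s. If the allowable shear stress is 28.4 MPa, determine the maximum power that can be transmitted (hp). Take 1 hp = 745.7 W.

J = πd⁴/32 = π(0.325)⁴/32 = 1.095×10^-3 m⁴.
T_max = τ_allow·J/r = 2.84×10^7 × 1.095×10^-3 / 0.163 = 191400 N·m.
ω = 2π·1.43 = 8.985 rad/s, so P_max = T_max·ω = 1.720×10^6 W.

2310 hp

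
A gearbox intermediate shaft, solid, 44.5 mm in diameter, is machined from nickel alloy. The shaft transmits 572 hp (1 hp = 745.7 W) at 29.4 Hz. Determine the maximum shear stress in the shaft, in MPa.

ω = 2π·29.4 = 184.7 rad/s, so T = P/ω = 572×745.7 / 184.7 = 2309 N·m.
J = πd⁴/32 = π(0.0445)⁴/32 = 3.850×10^-7 m⁴.
τ_max = T·r/J = 2309 × 0.0222 / 3.850×10^-7 = 1.335×10^8 Pa.

133 MPa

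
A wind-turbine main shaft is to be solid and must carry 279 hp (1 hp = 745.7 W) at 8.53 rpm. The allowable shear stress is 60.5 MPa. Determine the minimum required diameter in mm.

ω = 2π·8.53/60 = 0.8933 rad/s, so T = P/ω = 279×745.7 / 0.8933 = 232900 N·m.
For a solid shaft τ_max = 16T/(πd³), so d = (16T/(π τ_allow))^(1/3) = (16·232900/(π·6.05×10^7))^(1/3) = 0.2697 m.

270 mm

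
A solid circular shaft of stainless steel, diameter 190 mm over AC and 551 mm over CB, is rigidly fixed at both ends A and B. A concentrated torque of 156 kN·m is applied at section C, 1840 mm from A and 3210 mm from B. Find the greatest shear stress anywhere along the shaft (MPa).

4.64 MPa

Compatibility: T_A·a/J_AC = T_B·b/J_CB with T_A + T_B = T₀.
J_AC = 1.28×10^-4 m⁴, J_CB = 9.05×10^-3 m⁴, so T_A = T₀·(J_AC/a)/((J_AC/a)+(J_CB/b)) = 3755 N·m, T_B = 152200 N·m.
τ in each portion: τ_AC = 2.79×10^6 Pa, τ_CB = 4.64×10^6 Pa; maximum is in CB.
τ_max = T_CB·r/J = 152200·0.276/9.05×10^-3 = 4.635×10^6 Pa.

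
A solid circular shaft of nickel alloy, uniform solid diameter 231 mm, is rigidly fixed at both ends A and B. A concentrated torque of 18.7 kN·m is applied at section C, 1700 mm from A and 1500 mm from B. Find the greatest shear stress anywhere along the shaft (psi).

595 psi

With uniform GJ and both ends fixed, compatibility θ_AC = θ_CB gives T_A·a = T_B·b, together with T_A + T_B = T₀.
T_A = T₀·b/(a+b) = 18700·1500/3200 = 8766 N·m; T_B = 9934 N·m.
τ in each portion: τ_AC = 3.62×10^6 Pa, τ_CB = 4.10×10^6 Pa; maximum is in CB.
τ_max = T_CB·r/J = 9934·0.116/2.80×10^-4 = 4.105×10^6 Pa.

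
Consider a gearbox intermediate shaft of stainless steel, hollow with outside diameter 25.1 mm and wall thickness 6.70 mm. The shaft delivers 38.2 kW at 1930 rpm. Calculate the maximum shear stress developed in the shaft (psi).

9270 psi

ω = 2π·1930/60 = 202.1 rad/s, so T = P/ω = 38.2×10³ / 202.1 = 189.0 N·m.
J = π(d_o⁴ − d_i⁴)/32 = π(0.0251⁴ − 0.0117⁴)/32 = 3.713×10^-8 m⁴.
τ_max = T·r/J = 189.0 × 0.0126 / 3.713×10^-8 = 6.389×10^7 Pa.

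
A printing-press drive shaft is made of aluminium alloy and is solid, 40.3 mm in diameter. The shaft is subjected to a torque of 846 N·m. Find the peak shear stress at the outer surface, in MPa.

65.8 MPa

J = πd⁴/32 = π(0.0403)⁴/32 = 2.590×10^-7 m⁴.
τ_max = T·r/J = 846.0 × 0.0201 / 2.590×10^-7 = 6.583×10^7 Pa.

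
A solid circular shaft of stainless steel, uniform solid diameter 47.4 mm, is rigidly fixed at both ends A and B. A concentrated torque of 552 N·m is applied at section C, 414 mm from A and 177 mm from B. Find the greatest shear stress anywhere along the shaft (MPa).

With uniform GJ and both ends fixed, compatibility θ_AC = θ_CB gives T_A·a = T_B·b, together with T_A + T_B = T₀.
T_A = T₀·b/(a+b) = 552.0·177/591.0 = 165.3 N·m; T_B = 386.7 N·m.
τ in each portion: τ_AC = 7.91×10^6 Pa, τ_CB = 1.85×10^7 Pa; maximum is in CB.
τ_max = T_CB·r/J = 386.7·0.0237/4.96×10^-7 = 1.849×10^7 Pa.

18.5 MPa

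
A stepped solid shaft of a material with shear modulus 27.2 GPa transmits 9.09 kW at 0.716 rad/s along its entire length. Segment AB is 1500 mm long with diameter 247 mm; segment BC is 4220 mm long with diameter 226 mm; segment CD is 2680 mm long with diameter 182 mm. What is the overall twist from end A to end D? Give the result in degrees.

ω = 0.716 rad/s, so T = P/ω = 9.09×10³ / 0.7160 = 12700 N·m.
J_AB = π(0.247)⁴/32 = 3.65×10^-4 m⁴; J_BC = π(0.226)⁴/32 = 2.56×10^-4 m⁴; J_CD = π(0.182)⁴/32 = 1.08×10^-4 m⁴.
θ = (T/G)·Σ L_i/J_i = (12700/27.2×10⁹)·(1.50/3.65×10^-4 + 4.22/2.56×10^-4 + 2.68/1.08×10^-4) = 0.02122 rad.

1.22°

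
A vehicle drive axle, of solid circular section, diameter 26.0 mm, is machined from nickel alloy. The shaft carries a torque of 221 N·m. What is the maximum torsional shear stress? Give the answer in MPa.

J = πd⁴/32 = π(0.0260)⁴/32 = 4.486×10^-8 m⁴.
τ_max = T·r/J = 221.0 × 0.0130 / 4.486×10^-8 = 6.404×10^7 Pa.

64.0 MPa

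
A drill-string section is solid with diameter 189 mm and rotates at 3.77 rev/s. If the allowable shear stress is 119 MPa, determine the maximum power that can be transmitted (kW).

3740 kW

J = πd⁴/32 = π(0.189)⁴/32 = 1.253×10^-4 m⁴.
T_max = τ_allow·J/r = 1.19×10^8 × 1.253×10^-4 / 0.0945 = 157700 N·m.
ω = 2π·3.77 = 23.69 rad/s, so P_max = T_max·ω = 3.737×10^6 W.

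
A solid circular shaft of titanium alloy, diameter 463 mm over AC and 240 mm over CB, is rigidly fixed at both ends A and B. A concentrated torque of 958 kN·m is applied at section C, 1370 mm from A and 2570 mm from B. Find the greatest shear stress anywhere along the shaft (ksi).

Compatibility: T_A·a/J_AC = T_B·b/J_CB with T_A + T_B = T₀.
J_AC = 4.51×10^-3 m⁴, J_CB = 3.26×10^-4 m⁴, so T_A = T₀·(J_AC/a)/((J_AC/a)+(J_CB/b)) = 922500 N·m, T_B = 35500 N·m.
τ in each portion: τ_AC = 4.73×10^7 Pa, τ_CB = 1.31×10^7 Pa; maximum is in AC.
τ_max = T_AC·r/J = 922500·0.232/4.51×10^-3 = 4.734×10^7 Pa.

6.87 ksi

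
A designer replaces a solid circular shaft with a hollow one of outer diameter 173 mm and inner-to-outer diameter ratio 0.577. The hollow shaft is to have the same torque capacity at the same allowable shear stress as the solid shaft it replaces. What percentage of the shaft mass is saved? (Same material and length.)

Equal τ_max and T ⇒ the solid shaft needs d_s³ = d_o³(1−k⁴), so d_s = 173·(1−0.577⁴)^(1/3) = 166.4 mm.
Area ratio A_h/A_s = d_o²(1−k²)/d_s² = (1−k²)/(1−k⁴)^(2/3) = 0.7214.
Mass saving = 1 − 0.7214 = 27.9 %.

27.9 %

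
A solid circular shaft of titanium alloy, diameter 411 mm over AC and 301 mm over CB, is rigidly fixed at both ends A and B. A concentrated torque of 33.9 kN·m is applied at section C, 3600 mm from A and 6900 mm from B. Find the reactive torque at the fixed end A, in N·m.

29500 N·m

Compatibility: T_A·a/J_AC = T_B·b/J_CB with T_A + T_B = T₀.
J_AC = 2.80×10^-3 m⁴, J_CB = 8.06×10^-4 m⁴, so T_A = T₀·(J_AC/a)/((J_AC/a)+(J_CB/b)) = 29480 N·m, T_B = 4424 N·m.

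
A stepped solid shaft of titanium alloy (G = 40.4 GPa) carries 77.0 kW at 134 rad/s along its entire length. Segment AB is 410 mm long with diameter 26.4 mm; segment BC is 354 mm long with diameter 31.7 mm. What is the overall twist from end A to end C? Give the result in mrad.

ω = 134 rad/s, so T = P/ω = 77.0×10³ / 134.0 = 574.6 N·m.
J_AB = π(0.0264)⁴/32 = 4.77×10^-8 m⁴; J_BC = π(0.0317)⁴/32 = 9.91×10^-8 m⁴.
θ = (T/G)·Σ L_i/J_i = (574.6/40.4×10⁹)·(0.410/4.77×10^-8 + 0.354/9.91×10^-8) = 0.1731 rad.

173 mrad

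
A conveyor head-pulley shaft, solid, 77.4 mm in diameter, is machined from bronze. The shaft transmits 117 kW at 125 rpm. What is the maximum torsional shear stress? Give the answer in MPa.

98.2 MPa

ω = 2π·125/60 = 13.09 rad/s, so T = P/ω = 117×10³ / 13.09 = 8938 N·m.
J = πd⁴/32 = π(0.0774)⁴/32 = 3.523×10^-6 m⁴.
τ_max = T·r/J = 8938 × 0.0387 / 3.523×10^-6 = 9.817×10^7 Pa.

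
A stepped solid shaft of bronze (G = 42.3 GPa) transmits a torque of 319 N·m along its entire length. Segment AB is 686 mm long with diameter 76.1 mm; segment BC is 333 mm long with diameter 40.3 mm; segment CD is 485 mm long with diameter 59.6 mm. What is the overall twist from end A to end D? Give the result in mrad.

14.2 mrad

J_AB = π(0.0761)⁴/32 = 3.29×10^-6 m⁴; J_BC = π(0.0403)⁴/32 = 2.59×10^-7 m⁴; J_CD = π(0.0596)⁴/32 = 1.24×10^-6 m⁴.
θ = (T/G)·Σ L_i/J_i = (319.0/42.3×10⁹)·(0.686/3.29×10^-6 + 0.333/2.59×10^-7 + 0.485/1.24×10^-6) = 0.01422 rad.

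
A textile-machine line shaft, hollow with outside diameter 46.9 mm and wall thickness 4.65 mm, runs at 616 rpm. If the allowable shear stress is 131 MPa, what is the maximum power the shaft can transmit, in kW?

J = π(d_o⁴ − d_i⁴)/32 = π(0.0469⁴ − 0.0376⁴)/32 = 2.788×10^-7 m⁴.
T_max = τ_allow·J/r = 1.31×10^8 × 2.788×10^-7 / 0.0234 = 1557 N·m.
ω = 2π·616/60 = 64.51 rad/s, so P_max = T_max·ω = 1.005×10^5 W.

100 kW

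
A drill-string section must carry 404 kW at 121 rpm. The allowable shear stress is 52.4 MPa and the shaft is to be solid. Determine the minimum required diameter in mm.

146 mm

ω = 2π·121/60 = 12.67 rad/s, so T = P/ω = 404×10³ / 12.67 = 31880 N·m.
For a solid shaft τ_max = 16T/(πd³), so d = (16T/(π τ_allow))^(1/3) = (16·31880/(π·5.24×10^7))^(1/3) = 0.1458 m.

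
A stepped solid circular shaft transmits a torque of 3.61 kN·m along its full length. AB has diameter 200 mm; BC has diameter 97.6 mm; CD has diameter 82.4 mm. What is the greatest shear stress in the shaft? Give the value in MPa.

Under the same torque, τ_max = 16T/(πd³) is largest where d is smallest — segment CD (d = 82.4 mm).
τ_max = 16·3610/(π·(0.0824)³) = 3.286×10^7 Pa.

32.9 MPa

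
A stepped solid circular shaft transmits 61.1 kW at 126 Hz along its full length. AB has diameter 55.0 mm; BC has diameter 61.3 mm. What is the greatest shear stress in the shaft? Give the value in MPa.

2.36 MPa

ω = 2π·126 = 791.7 rad/s, so T = P/ω = 61.1×10³ / 791.7 = 77.18 N·m.
Under the same torque, τ_max = 16T/(πd³) is largest where d is smallest — segment AB (d = 55.0 mm).
τ_max = 16·77.18/(π·(0.0550)³) = 2.363×10^6 Pa.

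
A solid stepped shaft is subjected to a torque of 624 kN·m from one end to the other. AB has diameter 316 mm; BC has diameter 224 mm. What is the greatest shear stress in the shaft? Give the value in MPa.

283 MPa

Under the same torque, τ_max = 16T/(πd³) is largest where d is smallest — segment BC (d = 224 mm).
τ_max = 16·624000/(π·(0.224)³) = 2.828×10^8 Pa.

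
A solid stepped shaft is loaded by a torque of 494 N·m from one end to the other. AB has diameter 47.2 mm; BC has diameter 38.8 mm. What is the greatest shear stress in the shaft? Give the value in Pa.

4.31e7 Pa

Under the same torque, τ_max = 16T/(πd³) is largest where d is smallest — segment BC (d = 38.8 mm).
τ_max = 16·494.0/(π·(0.0388)³) = 4.307×10^7 Pa.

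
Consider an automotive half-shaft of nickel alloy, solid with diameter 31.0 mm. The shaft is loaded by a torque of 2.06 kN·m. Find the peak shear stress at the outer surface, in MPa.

J = πd⁴/32 = π(0.0310)⁴/32 = 9.067×10^-8 m⁴.
τ_max = T·r/J = 2060 × 0.0155 / 9.067×10^-8 = 3.522×10^8 Pa.

352 MPa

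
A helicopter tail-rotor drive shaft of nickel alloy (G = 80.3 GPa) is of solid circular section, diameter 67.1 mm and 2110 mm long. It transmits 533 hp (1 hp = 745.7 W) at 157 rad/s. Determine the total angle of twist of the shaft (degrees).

1.92°

ω = 157 rad/s, so T = P/ω = 533×745.7 / 157.0 = 2532 N·m.
J = πd⁴/32 = π(0.0671)⁴/32 = 1.990×10^-6 m⁴.
θ = T·L/(G·J) = 2532 × 2.11 / (80.3×10⁹ × 1.990×10^-6) = 0.03342 rad.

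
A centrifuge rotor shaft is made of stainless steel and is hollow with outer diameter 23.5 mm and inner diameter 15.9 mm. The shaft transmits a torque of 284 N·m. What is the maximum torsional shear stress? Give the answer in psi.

J = π(d_o⁴ − d_i⁴)/32 = π(0.0235⁴ − 0.0159⁴)/32 = 2.367×10^-8 m⁴.
τ_max = T·r/J = 284.0 × 0.0118 / 2.367×10^-8 = 1.410×10^8 Pa.

20500 psi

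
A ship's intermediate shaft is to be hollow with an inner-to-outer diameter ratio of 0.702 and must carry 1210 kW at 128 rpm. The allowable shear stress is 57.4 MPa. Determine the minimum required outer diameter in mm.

ω = 2π·128/60 = 13.40 rad/s, so T = P/ω = 1210×10³ / 13.40 = 90270 N·m.
For a hollow shaft with d_i/d_o = 0.702: τ_max = 16T/(π d_o³ (1−k⁴)), so d_o = [16T/(π τ_allow (1−k⁴))]^(1/3) = [16·90270/(π·5.74×10^7·0.7571)]^(1/3) = 0.2195 m.

220 mm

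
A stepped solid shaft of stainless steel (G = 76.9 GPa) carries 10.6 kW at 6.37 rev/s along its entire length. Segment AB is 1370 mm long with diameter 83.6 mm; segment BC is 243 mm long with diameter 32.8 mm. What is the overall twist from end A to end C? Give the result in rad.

ω = 2π·6.37 = 40.02 rad/s, so T = P/ω = 10.6×10³ / 40.02 = 264.8 N·m.
J_AB = π(0.0836)⁴/32 = 4.80×10^-6 m⁴; J_BC = π(0.0328)⁴/32 = 1.14×10^-7 m⁴.
θ = (T/G)·Σ L_i/J_i = (264.8/76.9×10⁹)·(1.37/4.80×10^-6 + 0.243/1.14×10^-7) = 8.349×10^-3 rad.

0.00835 rad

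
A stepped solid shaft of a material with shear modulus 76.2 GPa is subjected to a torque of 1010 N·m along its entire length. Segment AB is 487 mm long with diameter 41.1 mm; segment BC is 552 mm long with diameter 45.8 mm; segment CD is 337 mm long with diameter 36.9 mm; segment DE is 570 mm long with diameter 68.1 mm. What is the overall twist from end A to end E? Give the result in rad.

J_AB = π(0.0411)⁴/32 = 2.80×10^-7 m⁴; J_BC = π(0.0458)⁴/32 = 4.32×10^-7 m⁴; J_CD = π(0.0369)⁴/32 = 1.82×10^-7 m⁴; J_DE = π(0.0681)⁴/32 = 2.11×10^-6 m⁴.
θ = (T/G)·Σ L_i/J_i = (1010/76.2×10⁹)·(0.487/2.80×10^-7 + 0.552/4.32×10^-7 + 0.337/1.82×10^-7 + 0.570/2.11×10^-6) = 0.06810 rad.

0.0681 rad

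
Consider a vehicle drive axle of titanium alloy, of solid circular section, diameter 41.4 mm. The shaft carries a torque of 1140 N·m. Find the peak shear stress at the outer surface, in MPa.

81.8 MPa

J = πd⁴/32 = π(0.0414)⁴/32 = 2.884×10^-7 m⁴.
τ_max = T·r/J = 1140 × 0.0207 / 2.884×10^-7 = 8.182×10^7 Pa.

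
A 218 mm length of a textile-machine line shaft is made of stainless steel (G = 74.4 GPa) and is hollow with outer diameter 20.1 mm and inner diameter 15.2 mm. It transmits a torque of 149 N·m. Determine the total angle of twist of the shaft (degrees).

2.32°

J = π(d_o⁴ − d_i⁴)/32 = π(0.0201⁴ − 0.0152⁴)/32 = 1.078×10^-8 m⁴.
θ = T·L/(G·J) = 149.0 × 0.218 / (74.4×10⁹ × 1.078×10^-8) = 0.04048 rad.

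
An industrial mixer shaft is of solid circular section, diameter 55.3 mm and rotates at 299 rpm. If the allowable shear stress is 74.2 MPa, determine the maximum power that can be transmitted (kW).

J = πd⁴/32 = π(0.0553)⁴/32 = 9.181×10^-7 m⁴.
T_max = τ_allow·J/r = 7.42×10^7 × 9.181×10^-7 / 0.0276 = 2464 N·m.
ω = 2π·299/60 = 31.31 rad/s, so P_max = T_max·ω = 7.715×10^4 W.

77.1 kW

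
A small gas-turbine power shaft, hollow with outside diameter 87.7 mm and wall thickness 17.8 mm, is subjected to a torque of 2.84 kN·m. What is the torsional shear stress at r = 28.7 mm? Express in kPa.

16000 kPa

J = π(d_o⁴ − d_i⁴)/32 = π(0.0877⁴ − 0.0521⁴)/32 = 5.084×10^-6 m⁴.
Shear stress varies linearly with radius: τ = T·r/J = 2840 × 0.0287 / 5.084×10^-6 = 1.603×10^7 Pa.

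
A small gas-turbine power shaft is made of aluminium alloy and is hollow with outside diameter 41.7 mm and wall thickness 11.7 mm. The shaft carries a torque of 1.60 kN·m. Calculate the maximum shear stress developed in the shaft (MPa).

J = π(d_o⁴ − d_i⁴)/32 = π(0.0417⁴ − 0.0183⁴)/32 = 2.858×10^-7 m⁴.
τ_max = T·r/J = 1600 × 0.0209 / 2.858×10^-7 = 1.167×10^8 Pa.

117 MPa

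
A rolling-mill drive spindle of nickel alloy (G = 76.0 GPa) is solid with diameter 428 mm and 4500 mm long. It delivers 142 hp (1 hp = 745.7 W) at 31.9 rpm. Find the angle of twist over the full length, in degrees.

0.0326°

ω = 2π·31.9/60 = 3.341 rad/s, so T = P/ω = 142×745.7 / 3.341 = 31700 N·m.
J = πd⁴/32 = π(0.428)⁴/32 = 3.294×10^-3 m⁴.
θ = T·L/(G·J) = 31700 × 4.50 / (76.0×10⁹ × 3.294×10^-3) = 5.697×10^-4 rad.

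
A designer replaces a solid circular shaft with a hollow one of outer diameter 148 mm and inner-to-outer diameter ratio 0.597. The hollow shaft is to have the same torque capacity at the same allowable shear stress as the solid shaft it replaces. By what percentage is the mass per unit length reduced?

Equal τ_max and T ⇒ the solid shaft needs d_s³ = d_o³(1−k⁴), so d_s = 148·(1−0.597⁴)^(1/3) = 141.4 mm.
Area ratio A_h/A_s = d_o²(1−k²)/d_s² = (1−k²)/(1−k⁴)^(2/3) = 0.7046.
Mass saving = 1 − 0.7046 = 29.5 %.

29.5 %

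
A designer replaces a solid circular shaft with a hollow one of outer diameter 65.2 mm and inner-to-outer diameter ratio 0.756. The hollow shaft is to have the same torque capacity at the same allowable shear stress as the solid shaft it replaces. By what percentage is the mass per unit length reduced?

44.2 %

Equal τ_max and T ⇒ the solid shaft needs d_s³ = d_o³(1−k⁴), so d_s = 65.2·(1−0.756⁴)^(1/3) = 57.15 mm.
Area ratio A_h/A_s = d_o²(1−k²)/d_s² = (1−k²)/(1−k⁴)^(2/3) = 0.5577.
Mass saving = 1 − 0.5577 = 44.2 %.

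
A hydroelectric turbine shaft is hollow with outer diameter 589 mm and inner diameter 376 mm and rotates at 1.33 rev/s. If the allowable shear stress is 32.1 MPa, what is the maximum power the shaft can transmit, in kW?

J = π(d_o⁴ − d_i⁴)/32 = π(0.589⁴ − 0.376⁴)/32 = 9.854×10^-3 m⁴.
T_max = τ_allow·J/r = 3.21×10^7 × 9.854×10^-3 / 0.294 = 1.074e6 N·m.
ω = 2π·1.33 = 8.357 rad/s, so P_max = T_max·ω = 8.975×10^6 W.

8980 kW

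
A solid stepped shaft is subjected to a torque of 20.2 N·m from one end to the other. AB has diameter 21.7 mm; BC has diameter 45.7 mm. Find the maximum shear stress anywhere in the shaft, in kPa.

10100 kPa

Under the same torque, τ_max = 16T/(πd³) is largest where d is smallest — segment AB (d = 21.7 mm).
τ_max = 16·20.20/(π·(0.0217)³) = 1.007×10^7 Pa.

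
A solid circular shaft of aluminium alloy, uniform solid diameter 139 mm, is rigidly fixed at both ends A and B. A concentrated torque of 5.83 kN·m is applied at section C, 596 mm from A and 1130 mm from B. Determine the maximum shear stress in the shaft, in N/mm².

With uniform GJ and both ends fixed, compatibility θ_AC = θ_CB gives T_A·a = T_B·b, together with T_A + T_B = T₀.
T_A = T₀·b/(a+b) = 5830·1130/1726 = 3817 N·m; T_B = 2013 N·m.
τ in each portion: τ_AC = 7.24×10^6 Pa, τ_CB = 3.82×10^6 Pa; maximum is in AC.
τ_max = T_AC·r/J = 3817·0.0695/3.66×10^-5 = 7.238×10^6 Pa.

7.24 N/mm²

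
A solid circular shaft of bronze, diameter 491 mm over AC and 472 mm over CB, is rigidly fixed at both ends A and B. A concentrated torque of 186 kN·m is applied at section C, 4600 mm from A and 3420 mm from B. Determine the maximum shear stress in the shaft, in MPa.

4.82 MPa

Compatibility: T_A·a/J_AC = T_B·b/J_CB with T_A + T_B = T₀.
J_AC = 5.71×10^-3 m⁴, J_CB = 4.87×10^-3 m⁴, so T_A = T₀·(J_AC/a)/((J_AC/a)+(J_CB/b)) = 86570 N·m, T_B = 99430 N·m.
τ in each portion: τ_AC = 3.72×10^6 Pa, τ_CB = 4.82×10^6 Pa; maximum is in CB.
τ_max = T_CB·r/J = 99430·0.236/4.87×10^-3 = 4.816×10^6 Pa.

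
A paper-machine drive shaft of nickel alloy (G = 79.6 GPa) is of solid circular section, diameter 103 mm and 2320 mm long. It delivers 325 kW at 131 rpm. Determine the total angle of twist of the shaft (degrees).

ω = 2π·131/60 = 13.72 rad/s, so T = P/ω = 325×10³ / 13.72 = 23690 N·m.
J = πd⁴/32 = π(0.103)⁴/32 = 1.105×10^-5 m⁴.
θ = T·L/(G·J) = 23690 × 2.32 / (79.6×10⁹ × 1.105×10^-5) = 0.06249 rad.

3.58°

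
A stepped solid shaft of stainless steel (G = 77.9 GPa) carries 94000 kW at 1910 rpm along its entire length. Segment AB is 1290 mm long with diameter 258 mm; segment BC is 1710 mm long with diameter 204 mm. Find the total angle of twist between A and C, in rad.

0.0786 rad

ω = 2π·1910/60 = 200.0 rad/s, so T = P/ω = 94000×10³ / 200.0 = 470000 N·m.
J_AB = π(0.258)⁴/32 = 4.35×10^-4 m⁴; J_BC = π(0.204)⁴/32 = 1.70×10^-4 m⁴.
θ = (T/G)·Σ L_i/J_i = (470000/77.9×10⁹)·(1.29/4.35×10^-4 + 1.71/1.70×10^-4) = 0.07857 rad.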